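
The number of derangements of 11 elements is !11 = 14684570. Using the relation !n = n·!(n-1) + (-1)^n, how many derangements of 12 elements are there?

!12 = 12·14684570 + 1 = 176214841.

176214841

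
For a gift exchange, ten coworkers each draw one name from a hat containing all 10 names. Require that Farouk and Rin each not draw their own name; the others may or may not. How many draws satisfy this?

Inclusion-exclusion on the 2 forbidden self-matches:
Σ_{j=0}^{2} (-1)^j C(2,j)(10-j)!
= C(2,0)·10! - C(2,1)·9! + C(2,2)·8!
= 3628800 - 725760 + 40320
= 2943360

2943360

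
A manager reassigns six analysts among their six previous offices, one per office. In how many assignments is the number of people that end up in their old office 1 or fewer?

529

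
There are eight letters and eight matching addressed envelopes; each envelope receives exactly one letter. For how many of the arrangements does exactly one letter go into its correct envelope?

Choose which one of the 8 is fixed: C(8,1) = 8.
The remaining 7 must be deranged: !7 = 1854.
Total: 8 × 1854 = 14832.

14832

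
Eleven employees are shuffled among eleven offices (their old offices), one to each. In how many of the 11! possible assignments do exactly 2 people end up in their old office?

Choose which 2 of the 11 are fixed: C(11,2) = 55.
The other 9 form a derangement: !9 = 133496.
Total: 55 × 133496 = 7342280.

7342280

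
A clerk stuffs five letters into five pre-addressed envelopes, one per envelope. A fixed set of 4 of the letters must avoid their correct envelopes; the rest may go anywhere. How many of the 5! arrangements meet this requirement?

Inclusion-exclusion on the 4 forbidden self-matches:
Σ_{j=0}^{4} (-1)^j C(4,j)(5-j)!
= C(4,0)·5! - C(4,1)·4! + C(4,2)·3! - C(4,3)·2! + C(4,4)·1!
= 120 - 96 + 36 - 8 + 1
= 53

53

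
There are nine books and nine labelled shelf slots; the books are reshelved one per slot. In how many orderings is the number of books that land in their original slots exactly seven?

36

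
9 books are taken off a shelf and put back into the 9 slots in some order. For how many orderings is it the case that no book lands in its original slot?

The number of derangements of 9 is !9 = Σ_{k=0}^{9} (-1)^k·9!/k!
= 9! - 9!/1! + 9!/2! - 9!/3! + 9!/4! - 9!/5! + 9!/6! - 9!/7! + 9!/8! - 9!/9!
= 362880 - 362880 + 181440 - 60480 + 15120 - 3024 + 504 - 72 + 9 - 1
= 133496

133496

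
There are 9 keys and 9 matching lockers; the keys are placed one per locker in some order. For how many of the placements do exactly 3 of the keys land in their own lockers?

22260

Choose which 3 of the 9 are fixed: C(9,3) = 84.
The other 6 form a derangement: !6 = 265.
Total: 84 × 265 = 22260.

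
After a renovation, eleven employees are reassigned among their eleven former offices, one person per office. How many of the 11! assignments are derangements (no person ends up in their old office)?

The number of derangements of 11 is !11 = Σ_{k=0}^{11} (-1)^k·11!/k!
= 11! - 11!/1! + 11!/2! - 11!/3! + 11!/4! - 11!/5! + 11!/6! - 11!/7! + 11!/8! - 11!/9! + 11!/10! - 11!/11!
= 39916800 - 39916800 + 19958400 - 6652800 + 1663200 - 332640 + 55440 - 7920 + 990 - 110 + 11 - 1
= 14684570

14684570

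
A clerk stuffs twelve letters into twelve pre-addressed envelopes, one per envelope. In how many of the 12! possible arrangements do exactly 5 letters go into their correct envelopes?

Choose which 5 of the 12 are fixed: C(12,5) = 792.
The remaining 7 must be deranged: !7 = 1854.
Total: 792 × 1854 = 1468368.

1468368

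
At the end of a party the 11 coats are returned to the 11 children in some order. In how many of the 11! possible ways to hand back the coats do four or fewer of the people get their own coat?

39770686

Sum C(11,i)·!(11-i) for i = 0..4:
  i=0: C(11,0)·!11 = 1·14684570 = 14684570
  i=1: C(11,1)·!10 = 11·1334961 = 14684571
  i=2: C(11,2)·!9 = 55·133496 = 7342280
  i=3: C(11,3)·!8 = 165·14833 = 2447445
  i=4: C(11,4)·!7 = 330·1854 = 611820
Total = 39770686.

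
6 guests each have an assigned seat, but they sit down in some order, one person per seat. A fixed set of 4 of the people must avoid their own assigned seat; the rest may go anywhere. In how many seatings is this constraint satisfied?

362

Inclusion-exclusion on the 4 forbidden self-matches:
Σ_{j=0}^{4} (-1)^j C(4,j)(6-j)!
= C(4,0)·6! - C(4,1)·5! + C(4,2)·4! - C(4,3)·3! + C(4,4)·2!
= 720 - 480 + 144 - 24 + 2
= 362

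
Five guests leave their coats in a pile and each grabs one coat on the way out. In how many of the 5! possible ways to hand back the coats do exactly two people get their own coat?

20

Choose which 2 of the 5 are fixed: C(5,2) = 10.
The other 3 form a derangement: !3 = 2.
Total: 10 × 2 = 20.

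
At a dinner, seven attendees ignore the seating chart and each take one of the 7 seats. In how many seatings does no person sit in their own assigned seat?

1854

!7 is the nearest integer to 7!/e.
7! = 5040, and 5040/e ≈ 1854.11, so !7 = 1854.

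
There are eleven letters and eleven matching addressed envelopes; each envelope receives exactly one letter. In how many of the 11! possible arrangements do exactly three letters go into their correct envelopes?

2447445

Pick the 3 fixed positions: C(11,3) = 165 ways.
The remaining 8 must be deranged: !8 = 14833.
Total: 165 × 14833 = 2447445.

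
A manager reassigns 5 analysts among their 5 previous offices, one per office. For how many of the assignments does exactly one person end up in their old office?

45

Pick the single fixed position: C(5,1) = 5 ways.
The remaining 4 must be deranged: !4 = 9.
Total: 5 × 9 = 45.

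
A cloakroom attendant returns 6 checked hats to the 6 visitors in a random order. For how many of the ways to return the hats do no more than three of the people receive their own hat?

# with exactly i fixed is C(6,i)·!(6-i); sum over i=0..3:
  i=0: C(6,0)·!6 = 1·265 = 265
  i=1: C(6,1)·!5 = 6·44 = 264
  i=2: C(6,2)·!4 = 15·9 = 135
  i=3: C(6,3)·!3 = 20·2 = 40
Total = 704.

704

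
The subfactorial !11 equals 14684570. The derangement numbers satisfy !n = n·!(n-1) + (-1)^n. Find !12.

!12 = 12·14684570 + 1 = 176214841.

176214841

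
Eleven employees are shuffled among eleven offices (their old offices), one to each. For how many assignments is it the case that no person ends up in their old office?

14684570

The number of derangements of 11 is !11 = Σ_{k=0}^{11} (-1)^k·11!/k!
= 11! - 11!/1! + 11!/2! - 11!/3! + 11!/4! - 11!/5! + 11!/6! - 11!/7! + 11!/8! - 11!/9! + 11!/10! - 11!/11!
= 39916800 - 39916800 + 19958400 - 6652800 + 1663200 - 332640 + 55440 - 7920 + 990 - 110 + 11 - 1
= 14684570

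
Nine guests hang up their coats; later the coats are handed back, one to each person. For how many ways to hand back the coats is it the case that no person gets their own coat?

133496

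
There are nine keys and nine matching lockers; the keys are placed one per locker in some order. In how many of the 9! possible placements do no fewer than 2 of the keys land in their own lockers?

Sum C(9,i)·!(9-i) for i = 2..9:
  i=2: C(9,2)·!7 = 36·1854 = 66744
  i=3: C(9,3)·!6 = 84·265 = 22260
  i=4: C(9,4)·!5 = 126·44 = 5544
  i=5: C(9,5)·!4 = 126·9 = 1134
  i=6: C(9,6)·!3 = 84·2 = 168
  i=7: C(9,7)·!2 = 36·1 = 36
  i=8: C(9,8)·!1 = 9·0 = 0
  i=9: C(9,9)·!0 = 1·1 = 1
Total = 95887.

95887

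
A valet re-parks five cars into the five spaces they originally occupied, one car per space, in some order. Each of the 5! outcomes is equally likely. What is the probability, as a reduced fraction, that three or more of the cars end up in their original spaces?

11/120

Favorable outcomes: Σ_{i≥3} C(5,i)·!(5-i) = 10·1 + 5·0 + 1·1 = 11.
Total outcomes: 5! = 120.
Probability = 11/120 = 11/120.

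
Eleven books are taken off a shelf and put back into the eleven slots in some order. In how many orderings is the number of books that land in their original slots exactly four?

Choose which 4 of the 11 are fixed: C(11,4) = 330.
The other 7 form a derangement: !7 = 1854.
Total: 330 × 1854 = 611820.

611820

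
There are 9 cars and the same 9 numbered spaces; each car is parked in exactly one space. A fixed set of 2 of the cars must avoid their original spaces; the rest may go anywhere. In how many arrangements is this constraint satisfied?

Inclusion-exclusion on the 2 forbidden self-matches:
Σ_{j=0}^{2} (-1)^j C(2,j)(9-j)!
= C(2,0)·9! - C(2,1)·8! + C(2,2)·7!
= 362880 - 80640 + 5040
= 287280

287280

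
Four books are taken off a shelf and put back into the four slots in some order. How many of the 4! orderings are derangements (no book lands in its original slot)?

9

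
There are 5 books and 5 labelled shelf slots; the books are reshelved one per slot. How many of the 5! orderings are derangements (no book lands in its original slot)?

44

!5 is the nearest integer to 5!/e.
5! = 120, and 120/e ≈ 44.15, so !5 = 44.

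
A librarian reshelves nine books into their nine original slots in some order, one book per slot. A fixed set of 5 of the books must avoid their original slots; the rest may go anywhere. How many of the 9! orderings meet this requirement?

Inclusion-exclusion on the 5 forbidden self-matches:
Σ_{j=0}^{5} (-1)^j C(5,j)(9-j)!
= C(5,0)·9! - C(5,1)·8! + C(5,2)·7! - C(5,3)·6! + C(5,4)·5! - C(5,5)·4!
= 362880 - 201600 + 50400 - 7200 + 600 - 24
= 205056

205056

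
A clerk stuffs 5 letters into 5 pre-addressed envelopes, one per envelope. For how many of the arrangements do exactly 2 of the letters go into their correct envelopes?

20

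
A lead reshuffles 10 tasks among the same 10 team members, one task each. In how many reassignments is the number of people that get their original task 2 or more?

Sum C(10,i)·!(10-i) for i = 2..10:
  i=2: C(10,2)·!8 = 45·14833 = 667485
  i=3: C(10,3)·!7 = 120·1854 = 222480
  i=4: C(10,4)·!6 = 210·265 = 55650
  i=5: C(10,5)·!5 = 252·44 = 11088
  i=6: C(10,6)·!4 = 210·9 = 1890
  i=7: C(10,7)·!3 = 120·2 = 240
  i=8: C(10,8)·!2 = 45·1 = 45
  i=9: C(10,9)·!1 = 10·0 = 0
  i=10: C(10,10)·!0 = 1·1 = 1
Total = 958879.

958879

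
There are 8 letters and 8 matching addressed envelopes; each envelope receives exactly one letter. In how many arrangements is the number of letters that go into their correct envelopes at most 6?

40319

# with exactly i fixed is C(8,i)·!(8-i); sum over i=0..6:
  i=0: C(8,0)·!8 = 1·14833 = 14833
  i=1: C(8,1)·!7 = 8·1854 = 14832
  i=2: C(8,2)·!6 = 28·265 = 7420
  i=3: C(8,3)·!5 = 56·44 = 2464
  i=4: C(8,4)·!4 = 70·9 = 630
  i=5: C(8,5)·!3 = 56·2 = 112
  i=6: C(8,6)·!2 = 28·1 = 28
Total = 40319.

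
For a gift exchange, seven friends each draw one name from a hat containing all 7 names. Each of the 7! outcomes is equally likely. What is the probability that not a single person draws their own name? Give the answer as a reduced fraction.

103/280

Favorable outcomes: !7 = 1854.
Total outcomes: 7! = 5040.
Probability = 1854/5040 = 103/280.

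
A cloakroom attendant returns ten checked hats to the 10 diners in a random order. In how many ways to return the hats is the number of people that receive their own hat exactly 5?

11088

Pick the 5 fixed positions: C(10,5) = 252 ways.
The remaining 5 must be deranged: !5 = 44.
Total: 252 × 44 = 11088.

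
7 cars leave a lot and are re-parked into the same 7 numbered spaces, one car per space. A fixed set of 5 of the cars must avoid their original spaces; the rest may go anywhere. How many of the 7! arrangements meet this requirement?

2428

Let A_j be the event that the j-th constrained one is fixed. By inclusion-exclusion over the 5 events:
Σ_{j=0}^{5} (-1)^j C(5,j)(7-j)!
= C(5,0)·7! - C(5,1)·6! + C(5,2)·5! - C(5,3)·4! + C(5,4)·3! - C(5,5)·2!
= 5040 - 3600 + 1200 - 240 + 30 - 2
= 2428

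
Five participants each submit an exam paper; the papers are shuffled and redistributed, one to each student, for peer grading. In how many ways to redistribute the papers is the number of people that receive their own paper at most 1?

89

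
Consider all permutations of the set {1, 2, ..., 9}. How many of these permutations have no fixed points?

!9 is the nearest integer to 9!/e.
9! = 362880, and 362880/e ≈ 133496.09, so !9 = 133496.

133496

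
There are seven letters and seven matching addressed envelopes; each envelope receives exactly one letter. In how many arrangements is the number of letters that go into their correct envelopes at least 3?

407

# with exactly i fixed is C(7,i)·!(7-i); sum over i=3..7:
  i=3: C(7,3)·!4 = 35·9 = 315
  i=4: C(7,4)·!3 = 35·2 = 70
  i=5: C(7,5)·!2 = 21·1 = 21
  i=6: C(7,6)·!1 = 7·0 = 0
  i=7: C(7,7)·!0 = 1·1 = 1
Total = 407.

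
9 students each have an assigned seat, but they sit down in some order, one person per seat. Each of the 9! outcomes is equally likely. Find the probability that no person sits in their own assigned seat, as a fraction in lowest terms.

16687/45360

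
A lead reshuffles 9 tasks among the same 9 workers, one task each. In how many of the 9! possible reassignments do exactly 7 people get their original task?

Choose which 7 of the 9 are fixed: C(9,7) = 36.
The remaining 2 must be deranged: !2 = 1.
Total: 36 × 1 = 36.

36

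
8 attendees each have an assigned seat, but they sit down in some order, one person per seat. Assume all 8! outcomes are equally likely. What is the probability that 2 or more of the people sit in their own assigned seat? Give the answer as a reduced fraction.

2131/8064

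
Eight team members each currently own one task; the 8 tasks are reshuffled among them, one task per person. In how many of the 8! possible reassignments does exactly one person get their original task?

Pick the single fixed position: C(8,1) = 8 ways.
The remaining 7 must be deranged: !7 = 1854.
Total: 8 × 1854 = 14832.

14832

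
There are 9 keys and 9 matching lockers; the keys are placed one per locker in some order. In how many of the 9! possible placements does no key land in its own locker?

!9 is the nearest integer to 9!/e.
9! = 362880, and 362880/e ≈ 133496.09, so !9 = 133496.

133496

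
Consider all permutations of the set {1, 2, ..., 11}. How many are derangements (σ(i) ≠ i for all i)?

14684570

The number of derangements of 11 is !11 = Σ_{k=0}^{11} (-1)^k·11!/k!
= 11! - 11!/1! + 11!/2! - 11!/3! + 11!/4! - 11!/5! + 11!/6! - 11!/7! + 11!/8! - 11!/9! + 11!/10! - 11!/11!
= 39916800 - 39916800 + 19958400 - 6652800 + 1663200 - 332640 + 55440 - 7920 + 990 - 110 + 11 - 1
= 14684570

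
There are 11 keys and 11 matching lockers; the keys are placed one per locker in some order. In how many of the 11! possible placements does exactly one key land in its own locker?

Pick the single fixed position: C(11,1) = 11 ways.
The other 10 form a derangement: !10 = 1334961.
Total: 11 × 1334961 = 14684571.

14684571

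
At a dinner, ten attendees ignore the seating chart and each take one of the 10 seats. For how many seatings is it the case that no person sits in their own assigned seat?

1334961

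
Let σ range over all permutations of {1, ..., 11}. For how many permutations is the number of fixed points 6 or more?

# with exactly i fixed is C(11,i)·!(11-i); sum over i=6..11:
  i=6: C(11,6)·!5 = 462·44 = 20328
  i=7: C(11,7)·!4 = 330·9 = 2970
  i=8: C(11,8)·!3 = 165·2 = 330
  i=9: C(11,9)·!2 = 55·1 = 55
  i=10: C(11,10)·!1 = 11·0 = 0
  i=11: C(11,11)·!0 = 1·1 = 1
Total = 23684.

23684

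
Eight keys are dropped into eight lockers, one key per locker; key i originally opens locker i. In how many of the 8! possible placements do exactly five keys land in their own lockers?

112

Pick the 5 fixed positions: C(8,5) = 56 ways.
The remaining 3 must be deranged: !3 = 2.
Total: 56 × 2 = 112.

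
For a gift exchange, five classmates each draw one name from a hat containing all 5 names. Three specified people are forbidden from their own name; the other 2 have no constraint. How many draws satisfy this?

64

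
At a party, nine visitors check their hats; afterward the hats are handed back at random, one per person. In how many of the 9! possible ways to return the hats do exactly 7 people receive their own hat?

Pick the 7 fixed positions: C(9,7) = 36 ways.
The other 2 form a derangement: !2 = 1.
Total: 36 × 1 = 36.

36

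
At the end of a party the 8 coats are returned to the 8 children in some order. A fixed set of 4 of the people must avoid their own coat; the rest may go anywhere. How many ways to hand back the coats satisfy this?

24024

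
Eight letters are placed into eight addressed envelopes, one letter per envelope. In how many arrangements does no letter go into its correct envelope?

14833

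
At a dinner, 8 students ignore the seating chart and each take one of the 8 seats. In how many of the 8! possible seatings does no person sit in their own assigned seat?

14833

The subfactorial !8 = [8!/e] (nearest integer).
8! = 40320, and 40320/e ≈ 14832.90, so !8 = 14833.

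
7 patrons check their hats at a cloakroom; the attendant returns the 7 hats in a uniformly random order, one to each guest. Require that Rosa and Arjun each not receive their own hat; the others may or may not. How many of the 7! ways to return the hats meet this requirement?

3720

Inclusion-exclusion on the 2 forbidden self-matches:
Σ_{j=0}^{2} (-1)^j C(2,j)(7-j)!
= C(2,0)·7! - C(2,1)·6! + C(2,2)·5!
= 5040 - 1440 + 120
= 3720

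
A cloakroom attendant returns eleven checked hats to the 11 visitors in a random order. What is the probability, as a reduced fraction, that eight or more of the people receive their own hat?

193/19958400

Favorable outcomes: Σ_{i≥8} C(11,i)·!(11-i) = 165·2 + 55·1 + 11·0 + 1·1 = 386.
Total outcomes: 11! = 39916800.
Probability = 386/39916800 = 193/19958400.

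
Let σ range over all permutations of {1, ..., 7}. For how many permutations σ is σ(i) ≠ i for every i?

The number of derangements of 7 is !7 = Σ_{k=0}^{7} (-1)^k·7!/k!
= 7! - 7!/1! + 7!/2! - 7!/3! + 7!/4! - 7!/5! + 7!/6! - 7!/7!
= 5040 - 5040 + 2520 - 840 + 210 - 42 + 7 - 1
= 1854

1854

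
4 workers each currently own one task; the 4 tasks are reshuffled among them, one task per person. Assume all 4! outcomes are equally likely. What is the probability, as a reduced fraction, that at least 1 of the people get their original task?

5/8

Favorable outcomes: Σ_{i≥1} C(4,i)·!(4-i) = 4·2 + 6·1 + 4·0 + 1·1 = 15.
Total outcomes: 4! = 24.
Probability = 15/24 = 5/8.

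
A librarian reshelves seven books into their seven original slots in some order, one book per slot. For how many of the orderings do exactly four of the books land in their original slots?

Pick the 4 fixed positions: C(7,4) = 35 ways.
The remaining 3 must be deranged: !3 = 2.
Total: 35 × 2 = 70.

70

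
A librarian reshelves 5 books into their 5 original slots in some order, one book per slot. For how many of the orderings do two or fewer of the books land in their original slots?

109

Sum C(5,i)·!(5-i) for i = 0..2:
  i=0: C(5,0)·!5 = 1·44 = 44
  i=1: C(5,1)·!4 = 5·9 = 45
  i=2: C(5,2)·!3 = 10·2 = 20
Total = 109.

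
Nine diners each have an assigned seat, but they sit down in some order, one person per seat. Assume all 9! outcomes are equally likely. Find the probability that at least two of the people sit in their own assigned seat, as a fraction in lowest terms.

Favorable outcomes: Σ_{i≥2} C(9,i)·!(9-i) = 36·1854 + 84·265 + 126·44 + 126·9 + 84·2 + 36·1 + 9·0 + 1·1 = 95887.
Total outcomes: 9! = 362880.
Probability = 95887/362880 = 95887/362880.

95887/362880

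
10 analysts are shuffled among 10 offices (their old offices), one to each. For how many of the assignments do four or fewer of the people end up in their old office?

3615536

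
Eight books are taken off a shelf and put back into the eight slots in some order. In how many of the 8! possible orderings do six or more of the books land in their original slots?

Sum C(8,i)·!(8-i) for i = 6..8:
  i=6: C(8,6)·!2 = 28·1 = 28
  i=7: C(8,7)·!1 = 8·0 = 0
  i=8: C(8,8)·!0 = 1·1 = 1
Total = 29.

29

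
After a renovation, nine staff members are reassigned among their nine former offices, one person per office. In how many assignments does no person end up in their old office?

133496

The number of derangements of 9 is !9 = Σ_{k=0}^{9} (-1)^k·9!/k!
= 9! - 9!/1! + 9!/2! - 9!/3! + 9!/4! - 9!/5! + 9!/6! - 9!/7! + 9!/8! - 9!/9!
= 362880 - 362880 + 181440 - 60480 + 15120 - 3024 + 504 - 72 + 9 - 1
= 133496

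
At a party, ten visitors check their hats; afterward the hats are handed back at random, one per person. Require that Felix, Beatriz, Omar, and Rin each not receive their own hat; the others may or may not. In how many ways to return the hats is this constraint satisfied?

Inclusion-exclusion on the 4 forbidden self-matches:
Σ_{j=0}^{4} (-1)^j C(4,j)(10-j)!
= C(4,0)·10! - C(4,1)·9! + C(4,2)·8! - C(4,3)·7! + C(4,4)·6!
= 3628800 - 1451520 + 241920 - 20160 + 720
= 2399760

2399760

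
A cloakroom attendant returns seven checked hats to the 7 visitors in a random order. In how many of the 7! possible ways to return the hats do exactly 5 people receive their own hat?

21

Choose which 5 of the 7 are fixed: C(7,5) = 21.
The other 2 form a derangement: !2 = 1.
Total: 21 × 1 = 21.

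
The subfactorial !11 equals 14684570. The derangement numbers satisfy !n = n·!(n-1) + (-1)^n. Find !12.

176214841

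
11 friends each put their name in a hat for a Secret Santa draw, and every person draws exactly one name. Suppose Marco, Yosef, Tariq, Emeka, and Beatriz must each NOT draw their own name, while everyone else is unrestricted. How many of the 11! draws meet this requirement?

Inclusion-exclusion on the 5 forbidden self-matches:
Σ_{j=0}^{5} (-1)^j C(5,j)(11-j)!
= C(5,0)·11! - C(5,1)·10! + C(5,2)·9! - C(5,3)·8! + C(5,4)·7! - C(5,5)·6!
= 39916800 - 18144000 + 3628800 - 403200 + 25200 - 720
= 25022880

25022880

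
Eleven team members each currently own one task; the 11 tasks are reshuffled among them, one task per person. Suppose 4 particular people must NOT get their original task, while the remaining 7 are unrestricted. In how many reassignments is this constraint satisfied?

Let A_j be the event that the j-th constrained one is fixed. By inclusion-exclusion over the 4 events:
Σ_{j=0}^{4} (-1)^j C(4,j)(11-j)!
= C(4,0)·11! - C(4,1)·10! + C(4,2)·9! - C(4,3)·8! + C(4,4)·7!
= 39916800 - 14515200 + 2177280 - 161280 + 5040
= 27422640

27422640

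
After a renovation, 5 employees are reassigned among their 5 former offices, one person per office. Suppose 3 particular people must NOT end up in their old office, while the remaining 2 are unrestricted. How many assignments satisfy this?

64

Inclusion-exclusion on the 3 forbidden self-matches:
Σ_{j=0}^{3} (-1)^j C(3,j)(5-j)!
= C(3,0)·5! - C(3,1)·4! + C(3,2)·3! - C(3,3)·2!
= 120 - 72 + 18 - 2
= 64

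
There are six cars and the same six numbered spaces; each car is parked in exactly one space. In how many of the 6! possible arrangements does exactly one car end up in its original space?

264

Pick the single fixed position: C(6,1) = 6 ways.
The other 5 form a derangement: !5 = 44.
Total: 6 × 44 = 264.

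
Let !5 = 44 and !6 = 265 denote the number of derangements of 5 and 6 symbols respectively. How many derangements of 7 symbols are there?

1854

!7 = (7-1)·(!6 + !5) = 6·(265 + 44) = 6·309 = 1854.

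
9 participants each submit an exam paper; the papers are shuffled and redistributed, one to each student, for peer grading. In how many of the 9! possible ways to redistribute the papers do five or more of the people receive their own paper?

1339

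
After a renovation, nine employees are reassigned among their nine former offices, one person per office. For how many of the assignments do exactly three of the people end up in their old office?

22260

Choose which 3 of the 9 are fixed: C(9,3) = 84.
The remaining 6 must be deranged: !6 = 265.
Total: 84 × 265 = 22260.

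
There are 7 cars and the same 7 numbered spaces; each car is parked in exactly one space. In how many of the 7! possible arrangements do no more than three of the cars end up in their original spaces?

Sum C(7,i)·!(7-i) for i = 0..3:
  i=0: C(7,0)·!7 = 1·1854 = 1854
  i=1: C(7,1)·!6 = 7·265 = 1855
  i=2: C(7,2)·!5 = 21·44 = 924
  i=3: C(7,3)·!4 = 35·9 = 315
Total = 4948.

4948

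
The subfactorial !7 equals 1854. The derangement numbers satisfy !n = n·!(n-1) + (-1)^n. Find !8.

14833

!8 = 8·1854 + 1 = 14833.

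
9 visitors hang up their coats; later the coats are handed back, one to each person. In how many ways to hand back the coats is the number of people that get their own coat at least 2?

95887

Sum C(9,i)·!(9-i) for i = 2..9:
  i=2: C(9,2)·!7 = 36·1854 = 66744
  i=3: C(9,3)·!6 = 84·265 = 22260
  i=4: C(9,4)·!5 = 126·44 = 5544
  i=5: C(9,5)·!4 = 126·9 = 1134
  i=6: C(9,6)·!3 = 84·2 = 168
  i=7: C(9,7)·!2 = 36·1 = 36
  i=8: C(9,8)·!1 = 9·0 = 0
  i=9: C(9,9)·!0 = 1·1 = 1
Total = 95887.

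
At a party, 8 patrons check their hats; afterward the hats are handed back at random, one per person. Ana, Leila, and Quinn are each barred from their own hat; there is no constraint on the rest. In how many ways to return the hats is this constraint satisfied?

27240

Inclusion-exclusion on the 3 forbidden self-matches:
Σ_{j=0}^{3} (-1)^j C(3,j)(8-j)!
= C(3,0)·8! - C(3,1)·7! + C(3,2)·6! - C(3,3)·5!
= 40320 - 15120 + 2160 - 120
= 27240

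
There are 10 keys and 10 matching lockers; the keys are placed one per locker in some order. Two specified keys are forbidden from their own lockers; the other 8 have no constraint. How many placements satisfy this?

2943360

Let A_j be the event that the j-th constrained one is fixed. By inclusion-exclusion over the 2 events:
Σ_{j=0}^{2} (-1)^j C(2,j)(10-j)!
= C(2,0)·10! - C(2,1)·9! + C(2,2)·8!
= 3628800 - 725760 + 40320
= 2943360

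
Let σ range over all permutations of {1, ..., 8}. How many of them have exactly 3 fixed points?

Pick the 3 fixed positions: C(8,3) = 56 ways.
The other 5 form a derangement: !5 = 44.
Total: 56 × 44 = 2464.

2464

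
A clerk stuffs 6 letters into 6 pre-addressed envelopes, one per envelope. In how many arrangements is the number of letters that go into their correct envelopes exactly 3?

40

Choose which 3 of the 6 are fixed: C(6,3) = 20.
The remaining 3 must be deranged: !3 = 2.
Total: 20 × 2 = 40.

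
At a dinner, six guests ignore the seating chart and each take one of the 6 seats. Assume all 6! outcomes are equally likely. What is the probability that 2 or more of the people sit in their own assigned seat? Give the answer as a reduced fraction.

Favorable outcomes: Σ_{i≥2} C(6,i)·!(6-i) = 15·9 + 20·2 + 15·1 + 6·0 + 1·1 = 191.
Total outcomes: 6! = 720.
Probability = 191/720 = 191/720.

191/720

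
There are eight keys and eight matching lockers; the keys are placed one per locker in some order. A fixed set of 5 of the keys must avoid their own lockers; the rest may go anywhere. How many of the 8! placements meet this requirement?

Let A_j be the event that the j-th constrained one is fixed. By inclusion-exclusion over the 5 events:
Σ_{j=0}^{5} (-1)^j C(5,j)(8-j)!
= C(5,0)·8! - C(5,1)·7! + C(5,2)·6! - C(5,3)·5! + C(5,4)·4! - C(5,5)·3!
= 40320 - 25200 + 7200 - 1200 + 120 - 6
= 21234

21234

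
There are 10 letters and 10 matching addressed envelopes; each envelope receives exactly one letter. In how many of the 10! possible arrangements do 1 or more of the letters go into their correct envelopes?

2293839

Sum C(10,i)·!(10-i) for i = 1..10:
  i=1: C(10,1)·!9 = 10·133496 = 1334960
  i=2: C(10,2)·!8 = 45·14833 = 667485
  i=3: C(10,3)·!7 = 120·1854 = 222480
  i=4: C(10,4)·!6 = 210·265 = 55650
  i=5: C(10,5)·!5 = 252·44 = 11088
  i=6: C(10,6)·!4 = 210·9 = 1890
  i=7: C(10,7)·!3 = 120·2 = 240
  i=8: C(10,8)·!2 = 45·1 = 45
  i=9: C(10,9)·!1 = 10·0 = 0
  i=10: C(10,10)·!0 = 1·1 = 1
Total = 2293839.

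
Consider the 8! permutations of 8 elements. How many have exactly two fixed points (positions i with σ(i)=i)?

Pick the 2 fixed positions: C(8,2) = 28 ways.
The remaining 6 must be deranged: !6 = 265.
Total: 28 × 265 = 7420.

7420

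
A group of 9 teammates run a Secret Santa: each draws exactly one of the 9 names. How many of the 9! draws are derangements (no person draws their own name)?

By inclusion-exclusion, !9 = Σ (-1)^k · 9!/k! for k=0..9
= 9! - 9!/1! + 9!/2! - 9!/3! + 9!/4! - 9!/5! + 9!/6! - 9!/7! + 9!/8! - 9!/9!
= 362880 - 362880 + 181440 - 60480 + 15120 - 3024 + 504 - 72 + 9 - 1
= 133496

133496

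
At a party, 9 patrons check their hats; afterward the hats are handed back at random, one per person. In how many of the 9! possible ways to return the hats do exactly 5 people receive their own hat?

1134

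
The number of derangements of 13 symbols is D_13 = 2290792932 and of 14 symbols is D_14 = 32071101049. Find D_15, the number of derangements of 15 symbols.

D_15 = (15-1)·(D_14 + D_13) = 14·(32071101049 + 2290792932) = 14·34361893981 = 481066515734.

481066515734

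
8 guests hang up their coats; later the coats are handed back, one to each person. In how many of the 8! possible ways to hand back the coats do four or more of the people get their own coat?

Sum C(8,i)·!(8-i) for i = 4..8:
  i=4: C(8,4)·!4 = 70·9 = 630
  i=5: C(8,5)·!3 = 56·2 = 112
  i=6: C(8,6)·!2 = 28·1 = 28
  i=7: C(8,7)·!1 = 8·0 = 0
  i=8: C(8,8)·!0 = 1·1 = 1
Total = 771.

771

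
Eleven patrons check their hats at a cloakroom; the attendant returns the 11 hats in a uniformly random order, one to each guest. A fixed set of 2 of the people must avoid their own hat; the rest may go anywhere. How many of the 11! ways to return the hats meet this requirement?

33022080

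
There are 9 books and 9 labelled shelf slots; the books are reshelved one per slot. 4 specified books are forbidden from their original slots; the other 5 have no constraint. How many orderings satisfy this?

229080

Let A_j be the event that the j-th constrained one is fixed. By inclusion-exclusion over the 4 events:
Σ_{j=0}^{4} (-1)^j C(4,j)(9-j)!
= C(4,0)·9! - C(4,1)·8! + C(4,2)·7! - C(4,3)·6! + C(4,4)·5!
= 362880 - 161280 + 30240 - 2880 + 120
= 229080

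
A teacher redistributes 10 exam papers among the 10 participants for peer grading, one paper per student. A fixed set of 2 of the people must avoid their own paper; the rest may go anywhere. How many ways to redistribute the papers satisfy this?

2943360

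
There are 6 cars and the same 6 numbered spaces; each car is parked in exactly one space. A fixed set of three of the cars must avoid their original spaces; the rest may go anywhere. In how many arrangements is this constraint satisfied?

Let A_j be the event that the j-th constrained one is fixed. By inclusion-exclusion over the 3 events:
Σ_{j=0}^{3} (-1)^j C(3,j)(6-j)!
= C(3,0)·6! - C(3,1)·5! + C(3,2)·4! - C(3,3)·3!
= 720 - 360 + 72 - 6
= 426

426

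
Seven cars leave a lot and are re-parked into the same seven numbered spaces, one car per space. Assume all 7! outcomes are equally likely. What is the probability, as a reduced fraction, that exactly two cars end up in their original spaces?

Favorable outcomes: C(7,2)·!5 = 21·44 = 924.
Total outcomes: 7! = 5040.
Probability = 924/5040 = 11/60.

11/60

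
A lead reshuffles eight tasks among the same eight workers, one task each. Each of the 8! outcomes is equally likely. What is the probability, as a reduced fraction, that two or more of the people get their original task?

Favorable outcomes: Σ_{i≥2} C(8,i)·!(8-i) = 28·265 + 56·44 + 70·9 + 56·2 + 28·1 + 8·0 + 1·1 = 10655.
Total outcomes: 8! = 40320.
Probability = 10655/40320 = 2131/8064.

2131/8064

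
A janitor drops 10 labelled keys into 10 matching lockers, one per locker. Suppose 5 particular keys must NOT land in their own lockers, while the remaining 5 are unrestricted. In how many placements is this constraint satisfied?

2170680

Let A_j be the event that the j-th constrained one is fixed. By inclusion-exclusion over the 5 events:
Σ_{j=0}^{5} (-1)^j C(5,j)(10-j)!
= C(5,0)·10! - C(5,1)·9! + C(5,2)·8! - C(5,3)·7! + C(5,4)·6! - C(5,5)·5!
= 3628800 - 1814400 + 403200 - 50400 + 3600 - 120
= 2170680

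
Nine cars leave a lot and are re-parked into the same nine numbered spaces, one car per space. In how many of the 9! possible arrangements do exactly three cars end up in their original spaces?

Pick the 3 fixed positions: C(9,3) = 84 ways.
The remaining 6 must be deranged: !6 = 265.
Total: 84 × 265 = 22260.

22260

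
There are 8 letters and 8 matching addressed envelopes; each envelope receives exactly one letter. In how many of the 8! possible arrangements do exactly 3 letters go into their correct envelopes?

2464

Choose which 3 of the 8 are fixed: C(8,3) = 56.
The remaining 5 must be deranged: !5 = 44.
Total: 56 × 44 = 2464.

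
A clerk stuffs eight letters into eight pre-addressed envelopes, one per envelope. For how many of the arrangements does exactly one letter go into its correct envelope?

14832

Pick the single fixed position: C(8,1) = 8 ways.
The other 7 form a derangement: !7 = 1854.
Total: 8 × 1854 = 14832.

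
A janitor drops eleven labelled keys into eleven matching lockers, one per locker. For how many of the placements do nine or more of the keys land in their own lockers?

Sum C(11,i)·!(11-i) for i = 9..11:
  i=9: C(11,9)·!2 = 55·1 = 55
  i=10: C(11,10)·!1 = 11·0 = 0
  i=11: C(11,11)·!0 = 1·1 = 1
Total = 56.

56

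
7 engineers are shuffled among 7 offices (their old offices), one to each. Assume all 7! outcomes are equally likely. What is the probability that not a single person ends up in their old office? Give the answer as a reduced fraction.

Favorable outcomes: !7 = 1854.
Total outcomes: 7! = 5040.
Probability = 1854/5040 = 103/280.

103/280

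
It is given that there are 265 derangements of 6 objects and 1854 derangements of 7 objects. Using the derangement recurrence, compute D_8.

D_8 = (8-1)·(D_7 + D_6) = 7·(1854 + 265) = 7·2119 = 14833.

14833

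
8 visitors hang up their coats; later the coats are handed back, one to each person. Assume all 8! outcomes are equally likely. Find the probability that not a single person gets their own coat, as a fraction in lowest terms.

Favorable outcomes: !8 = 14833.
Total outcomes: 8! = 40320.
Probability = 14833/40320 = 2119/5760.

2119/5760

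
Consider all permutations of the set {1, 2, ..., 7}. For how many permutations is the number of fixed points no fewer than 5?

22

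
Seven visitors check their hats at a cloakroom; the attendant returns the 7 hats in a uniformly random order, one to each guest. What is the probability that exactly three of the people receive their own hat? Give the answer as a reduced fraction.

1/16

Favorable outcomes: C(7,3)·!4 = 35·9 = 315.
Total outcomes: 7! = 5040.
Probability = 315/5040 = 1/16.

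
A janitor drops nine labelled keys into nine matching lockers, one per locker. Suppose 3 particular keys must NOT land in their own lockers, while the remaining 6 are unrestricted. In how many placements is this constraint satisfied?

256320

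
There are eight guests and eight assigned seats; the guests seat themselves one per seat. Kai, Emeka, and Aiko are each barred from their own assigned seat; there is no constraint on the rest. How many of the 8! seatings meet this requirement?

Let A_j be the event that the j-th constrained one is fixed. By inclusion-exclusion over the 3 events:
Σ_{j=0}^{3} (-1)^j C(3,j)(8-j)!
= C(3,0)·8! - C(3,1)·7! + C(3,2)·6! - C(3,3)·5!
= 40320 - 15120 + 2160 - 120
= 27240

27240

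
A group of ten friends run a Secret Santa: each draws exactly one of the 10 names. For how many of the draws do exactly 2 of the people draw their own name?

667485

Pick the 2 fixed positions: C(10,2) = 45 ways.
The remaining 8 must be deranged: !8 = 14833.
Total: 45 × 14833 = 667485.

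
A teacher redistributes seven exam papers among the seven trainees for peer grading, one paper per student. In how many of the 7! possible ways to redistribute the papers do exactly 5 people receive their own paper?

Pick the 5 fixed positions: C(7,5) = 21 ways.
The other 2 form a derangement: !2 = 1.
Total: 21 × 1 = 21.

21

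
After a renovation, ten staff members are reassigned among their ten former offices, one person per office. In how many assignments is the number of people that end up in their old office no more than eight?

3628799

Sum C(10,i)·!(10-i) for i = 0..8:
  i=0: C(10,0)·!10 = 1·1334961 = 1334961
  i=1: C(10,1)·!9 = 10·133496 = 1334960
  i=2: C(10,2)·!8 = 45·14833 = 667485
  i=3: C(10,3)·!7 = 120·1854 = 222480
  i=4: C(10,4)·!6 = 210·265 = 55650
  i=5: C(10,5)·!5 = 252·44 = 11088
  i=6: C(10,6)·!4 = 210·9 = 1890
  i=7: C(10,7)·!3 = 120·2 = 240
  i=8: C(10,8)·!2 = 45·1 = 45
Total = 3628799.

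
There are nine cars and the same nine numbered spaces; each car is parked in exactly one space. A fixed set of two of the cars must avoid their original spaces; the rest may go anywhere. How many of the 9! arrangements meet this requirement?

287280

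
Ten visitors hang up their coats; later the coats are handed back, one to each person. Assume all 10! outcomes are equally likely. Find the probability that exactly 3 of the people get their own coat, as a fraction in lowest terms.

Favorable outcomes: C(10,3)·!7 = 120·1854 = 222480.
Total outcomes: 10! = 3628800.
Probability = 222480/3628800 = 103/1680.

103/1680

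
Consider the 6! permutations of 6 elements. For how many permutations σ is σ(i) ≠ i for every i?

!6 = 6! · Σ_{k=0}^{6} (-1)^k/k!
= 6! - 6!/1! + 6!/2! - 6!/3! + 6!/4! - 6!/5! + 6!/6!
= 720 - 720 + 360 - 120 + 30 - 6 + 1
= 265

265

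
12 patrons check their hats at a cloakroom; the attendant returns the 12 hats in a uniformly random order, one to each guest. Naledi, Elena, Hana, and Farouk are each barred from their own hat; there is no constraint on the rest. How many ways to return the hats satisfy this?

339696000

Let A_j be the event that the j-th constrained one is fixed. By inclusion-exclusion over the 4 events:
Σ_{j=0}^{4} (-1)^j C(4,j)(12-j)!
= C(4,0)·12! - C(4,1)·11! + C(4,2)·10! - C(4,3)·9! + C(4,4)·8!
= 479001600 - 159667200 + 21772800 - 1451520 + 40320
= 339696000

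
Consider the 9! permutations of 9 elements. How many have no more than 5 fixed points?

Sum C(9,i)·!(9-i) for i = 0..5:
  i=0: C(9,0)·!9 = 1·133496 = 133496
  i=1: C(9,1)·!8 = 9·14833 = 133497
  i=2: C(9,2)·!7 = 36·1854 = 66744
  i=3: C(9,3)·!6 = 84·265 = 22260
  i=4: C(9,4)·!5 = 126·44 = 5544
  i=5: C(9,5)·!4 = 126·9 = 1134
Total = 362675.

362675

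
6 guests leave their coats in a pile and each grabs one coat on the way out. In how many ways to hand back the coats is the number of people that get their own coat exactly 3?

40

Choose which 3 of the 6 are fixed: C(6,3) = 20.
The remaining 3 must be deranged: !3 = 2.
Total: 20 × 2 = 40.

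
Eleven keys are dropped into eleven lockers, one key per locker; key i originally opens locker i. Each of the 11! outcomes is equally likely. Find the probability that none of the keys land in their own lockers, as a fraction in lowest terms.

Favorable outcomes: !11 = 14684570.
Total outcomes: 11! = 39916800.
Probability = 14684570/39916800 = 1468457/3991680.

1468457/3991680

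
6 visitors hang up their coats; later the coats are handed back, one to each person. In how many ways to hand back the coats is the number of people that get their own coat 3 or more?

# with exactly i fixed is C(6,i)·!(6-i); sum over i=3..6:
  i=3: C(6,3)·!3 = 20·2 = 40
  i=4: C(6,4)·!2 = 15·1 = 15
  i=5: C(6,5)·!1 = 6·0 = 0
  i=6: C(6,6)·!0 = 1·1 = 1
Total = 56.

56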